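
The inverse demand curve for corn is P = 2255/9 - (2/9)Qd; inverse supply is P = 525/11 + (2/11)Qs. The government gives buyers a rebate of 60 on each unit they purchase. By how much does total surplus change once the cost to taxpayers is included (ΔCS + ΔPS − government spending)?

Pre-subsidy: 2255/9 - (2/9)Q = 525/11 + (2/11)Q gives Q* = 502 and P* = 139.
With the rebate, buyers effectively pay Pb = Ps − 60, where Ps is the price sellers receive.
On the curves, Pb = 2255/9 - (2/9)Q and Ps = 525/11 + (2/11)Q; the wedge Ps − Pb = 60 gives 525/11 + (2/11)Q − (2255/9 - (2/9)Q) = 60, so Q' = 650.5.
Then Pb = 2255/9 − (2/9)·650.5 = 106 and Ps = 525/11 + (2/11)·650.5 = 166.
ΔCS = ½(502 + 650.5)(139 − 106) = 19016.25; ΔPS = ½(502 + 650.5)(166 − 139) = 15558.75.
Government spending = 60 × 650.5 = 39030.
Net change = 19016.25 + 15558.75 − 39030 = -4455. The loss equals the DWL triangle ½·60·148.5.

Net change in total surplus = -4455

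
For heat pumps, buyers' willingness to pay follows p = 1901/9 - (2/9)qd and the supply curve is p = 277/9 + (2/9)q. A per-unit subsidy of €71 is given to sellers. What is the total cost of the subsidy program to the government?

Pre-subsidy: 1901/9 - (2/9)q = 277/9 + (2/9)q gives q* = 406 and p* = 121.
With the subsidy, sellers receive ps = pb + 71 for each unit, where pb is the price buyers pay.
On the curves, pb = 1901/9 - (2/9)q and ps = 277/9 + (2/9)q; the wedge ps − pb = 71 gives 277/9 + (2/9)q − (1901/9 - (2/9)q) = 71, so q' = 565.75.
Then pb = 1901/9 − (2/9)·565.75 = 85.5 and ps = 277/9 + (2/9)·565.75 = 156.5.
Government outlay = subsidy × quantity = 71 × 565.75 = 40168.25.

Government cost = €40168.25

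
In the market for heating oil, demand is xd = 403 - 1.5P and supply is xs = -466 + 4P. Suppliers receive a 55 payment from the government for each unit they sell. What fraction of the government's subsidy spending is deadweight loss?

DWL / government spending = 15/113

Pre-subsidy: 403 - 1.5P = -466 + 4P gives P* = 158, x* = 166.
With the subsidy, sellers receive Ps = Pb + 55 for each unit, where Pb is the price buyers pay.
Supply in terms of Pb becomes xs = -466 + 4(Pb + 55) = -246 + 4Pb. Setting this equal to demand: 403 - 1.5Pb = -246 + 4Pb, so Pb = 118.
Sellers receive Ps = 118 + 55 = 173; x' = 403 − 1.5·118 = 226.
ΔCS = ½(166 + 226)(158 − 118) = 7840; ΔPS = ½(166 + 226)(173 − 158) = 2940.
Government spending = 55 × 226 = 12430.
DWL = ½ × 55 × (226 − 166) = 1650; fraction = 1650 / 12430 = 15/113.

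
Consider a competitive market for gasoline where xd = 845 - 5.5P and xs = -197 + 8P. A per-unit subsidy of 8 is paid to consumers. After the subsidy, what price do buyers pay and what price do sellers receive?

Pre-subsidy: 845 - 5.5P = -197 + 8P gives P* = 2084/27, x* = 11353/27.
With the rebate, buyers effectively pay Pb = Ps − 8, where Ps is the price sellers receive.
Demand in terms of Ps becomes xd = 845 − 5.5(Ps − 8) = 889 - 5.5Ps. Setting this equal to supply: 889 - 5.5Ps = -197 + 8Ps, so Ps = 724/9.
Buyers pay Pb = 724/9 − 8 = 652/9; x' = -197 + 8·(724/9) = 4019/9.

Buyers pay 652/9; sellers receive 724/9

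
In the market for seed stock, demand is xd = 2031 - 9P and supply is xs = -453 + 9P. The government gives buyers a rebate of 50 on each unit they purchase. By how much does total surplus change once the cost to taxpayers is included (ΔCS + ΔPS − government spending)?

Pre-subsidy: 2031 - 9P = -453 + 9P gives P* = 138, x* = 789.
With the rebate, buyers effectively pay Pb = Ps − 50, where Ps is the price sellers receive.
Demand in terms of Ps becomes xd = 2031 − 9(Ps − 50) = 2481 - 9Ps. Setting this equal to supply: 2481 - 9Ps = -453 + 9Ps, so Ps = 163.
Buyers pay Pb = 163 − 50 = 113; x' = -453 + 9·163 = 1014.
ΔCS = ½(789 + 1014)(138 − 113) = 22537.5; ΔPS = ½(789 + 1014)(163 − 138) = 22537.5.
Government spending = 50 × 1014 = 50700.
Net change = 22537.5 + 22537.5 − 50700 = -5625. The loss equals the DWL triangle ½·50·225.

Net change in total surplus = -5625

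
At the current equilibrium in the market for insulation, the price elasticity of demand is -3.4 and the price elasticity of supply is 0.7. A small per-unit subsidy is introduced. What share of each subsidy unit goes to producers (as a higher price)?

Producer share = 34/41

For a small subsidy around the equilibrium, the benefit split depends on the relative slopes, which at a point are proportional to the elasticities.
Buyer share = εs/(εs + |εd|) = 0.7/(0.7 + 3.4) = 7/41; seller share = |εd|/(εs + |εd|) = 34/41.
So producers capture 34/41 of the subsidy.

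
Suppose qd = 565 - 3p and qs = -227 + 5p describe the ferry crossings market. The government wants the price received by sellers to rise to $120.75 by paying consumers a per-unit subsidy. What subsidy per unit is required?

At a seller price of 120.75, quantity supplied is -227 + 5·120.75 = 376.75.
Buyers absorb 376.75 only when they pay pb with 565 − 3·pb = 376.75, i.e. pb = 62.75.
s = ps − pb = 120.75 − 62.75 = 58.

Required subsidy s = $58 per unit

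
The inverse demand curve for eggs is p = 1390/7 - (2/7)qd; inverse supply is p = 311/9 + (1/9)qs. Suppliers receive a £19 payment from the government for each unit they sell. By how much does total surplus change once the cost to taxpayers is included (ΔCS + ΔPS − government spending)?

Pre-subsidy: 1390/7 - (2/7)q = 311/9 + (1/9)q gives q* = 413.32 and p* = 80.48.
With the subsidy, sellers receive ps = pb + 19 for each unit, where pb is the price buyers pay.
On the curves, pb = 1390/7 - (2/7)q and ps = 311/9 + (1/9)q; the wedge ps − pb = 19 gives 311/9 + (1/9)q − (1390/7 - (2/7)q) = 19, so q' = 461.2.
Then pb = 1390/7 − (2/7)·461.2 = 66.8 and ps = 311/9 + (1/9)·461.2 = 85.8.
ΔCS = ½(413.32 + 461.2)(80.48 − 66.8) = 5981.7168; ΔPS = ½(413.32 + 461.2)(85.8 − 80.48) = 2326.2232.
Government spending = 19 × 461.2 = 8762.8.
Net change = 5981.7168 + 2326.2232 − 8762.8 = -454.86. The loss equals the DWL triangle ½·19·47.88.

Net change in total surplus = -£454.86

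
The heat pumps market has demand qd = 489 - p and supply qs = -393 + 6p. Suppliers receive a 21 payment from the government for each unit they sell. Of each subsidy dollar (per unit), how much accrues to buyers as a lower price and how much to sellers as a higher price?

Pre-subsidy: 489 - p = -393 + 6p gives p* = 126, q* = 363.
With the subsidy, sellers receive ps = pb + 21 for each unit, where pb is the price buyers pay.
Supply in terms of pb becomes qs = -393 + 6(pb + 21) = -267 + 6pb. Setting this equal to demand: 489 - pb = -267 + 6pb, so pb = 108.
Sellers receive ps = 108 + 21 = 129; q' = 489 − 1·108 = 381.
Buyers' price falls by p* − pb = 126 − 108 = 18; sellers' price rises by ps − p* = 129 − 126 = 3.

Buyers gain 18 per unit; sellers gain 3 per unit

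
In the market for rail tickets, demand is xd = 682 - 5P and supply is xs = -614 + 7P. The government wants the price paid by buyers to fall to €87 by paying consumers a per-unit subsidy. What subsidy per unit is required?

Required subsidy s = €36 per unit

At a buyer price of 87, quantity demanded is 682 − 5·87 = 247.
Sellers supply 247 only when they receive Ps with -614 + 7·Ps = 247, i.e. Ps = 123.
s = Ps − Pb = 123 − 87 = 36.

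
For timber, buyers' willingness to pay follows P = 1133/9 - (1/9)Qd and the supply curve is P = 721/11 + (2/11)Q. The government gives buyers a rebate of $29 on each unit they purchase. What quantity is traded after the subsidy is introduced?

Pre-subsidy: 1133/9 - (1/9)Q = 721/11 + (2/11)Q gives Q* = 206 and P* = 103.
With the rebate, buyers effectively pay Pb = Ps − 29, where Ps is the price sellers receive.
On the curves, Pb = 1133/9 - (1/9)Q and Ps = 721/11 + (2/11)Q; the wedge Ps − Pb = 29 gives 721/11 + (2/11)Q − (1133/9 - (1/9)Q) = 29, so Q' = 305.
Then Pb = 1133/9 − (1/9)·305 = 92 and Ps = 721/11 + (2/11)·305 = 121.

Q' = 305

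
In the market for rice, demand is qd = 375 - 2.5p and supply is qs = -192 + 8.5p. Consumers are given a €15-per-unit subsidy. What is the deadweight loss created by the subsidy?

Deadweight loss = 19125/88

Pre-subsidy: 375 - 2.5p = -192 + 8.5p gives p* = 567/11, q* = 5415/22.
With the rebate, buyers effectively pay pb = ps − 15, where ps is the price sellers receive.
Demand in terms of ps becomes qd = 375 − 2.5(ps − 15) = 412.5 - 2.5ps. Setting this equal to supply: 412.5 - 2.5ps = -192 + 8.5ps, so ps = 1209/22.
Buyers pay pb = 1209/22 − 15 = 879/22; q' = -192 + 8.5·(1209/22) = 12105/44.
The subsidy expands output by 12105/44 − 5415/22 = 1275/44 past the efficient level; on those units the gap between marginal cost and willingness to pay runs from 0 up to 15.
DWL = ½ × 15 × 1275/44 = 19125/88.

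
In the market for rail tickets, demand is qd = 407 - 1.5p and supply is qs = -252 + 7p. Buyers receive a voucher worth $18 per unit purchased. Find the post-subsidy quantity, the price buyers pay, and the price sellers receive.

q' = 5320/17; buyers pay 1066/17; sellers receive 1372/17

Pre-subsidy: 407 - 1.5p = -252 + 7p gives p* = 1318/17, q* = 4942/17.
With the rebate, buyers effectively pay pb = ps − 18, where ps is the price sellers receive.
Demand in terms of ps becomes qd = 407 − 1.5(ps − 18) = 434 - 1.5ps. Setting this equal to supply: 434 - 1.5ps = -252 + 7ps, so ps = 1372/17.
Buyers pay pb = 1372/17 − 18 = 1066/17; q' = -252 + 7·(1372/17) = 5320/17.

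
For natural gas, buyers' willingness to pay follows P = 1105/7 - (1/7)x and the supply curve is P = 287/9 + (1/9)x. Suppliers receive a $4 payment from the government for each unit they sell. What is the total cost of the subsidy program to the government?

Government cost = $2047

Pre-subsidy: 1105/7 - (1/7)x = 287/9 + (1/9)x gives x* = 496 and P* = 87.
With the subsidy, sellers receive Ps = Pb + 4 for each unit, where Pb is the price buyers pay.
On the curves, Pb = 1105/7 - (1/7)x and Ps = 287/9 + (1/9)x; the wedge Ps − Pb = 4 gives 287/9 + (1/9)x − (1105/7 - (1/7)x) = 4, so x' = 511.75.
Then Pb = 1105/7 − (1/7)·511.75 = 84.75 and Ps = 287/9 + (1/9)·511.75 = 88.75.
Government outlay = subsidy × quantity = 4 × 511.75 = 2047.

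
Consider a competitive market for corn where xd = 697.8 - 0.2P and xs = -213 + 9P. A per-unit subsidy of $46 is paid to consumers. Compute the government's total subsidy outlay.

Government cost = $31602

Pre-subsidy: 697.8 - 0.2P = -213 + 9P gives P* = 99, x* = 678.
With the rebate, buyers effectively pay Pb = Ps − 46, where Ps is the price sellers receive.
Demand in terms of Ps becomes xd = 697.8 − 0.2(Ps − 46) = 707 - 0.2Ps. Setting this equal to supply: 707 - 0.2Ps = -213 + 9Ps, so Ps = 100.
Buyers pay Pb = 100 − 46 = 54; x' = -213 + 9·100 = 687.
Government outlay = subsidy × quantity = 46 × 687 = 31602.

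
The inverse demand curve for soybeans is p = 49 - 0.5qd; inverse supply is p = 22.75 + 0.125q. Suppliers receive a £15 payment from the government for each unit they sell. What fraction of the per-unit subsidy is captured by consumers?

Pre-subsidy: 49 - 0.5q = 22.75 + 0.125q gives q* = 42 and p* = 28.
With the subsidy, sellers receive ps = pb + 15 for each unit, where pb is the price buyers pay.
On the curves, pb = 49 - 0.5q and ps = 22.75 + 0.125q; the wedge ps − pb = 15 gives 22.75 + 0.125q − (49 - 0.5q) = 15, so q' = 66.
Then pb = 49 − 0.5·66 = 16 and ps = 22.75 + 0.125·66 = 31.
Buyers' price falls by p* − pb = 28 − 16 = 12; sellers' price rises by ps − p* = 31 − 28 = 3.
So consumers capture 12/15 = 0.8 of each unit of subsidy.

Consumer share = 0.8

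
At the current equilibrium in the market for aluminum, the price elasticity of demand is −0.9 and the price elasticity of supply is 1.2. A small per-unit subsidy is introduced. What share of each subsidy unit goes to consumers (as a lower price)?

Consumer share = 4/7

For a small subsidy around the equilibrium, the benefit split depends on the relative slopes, which at a point are proportional to the elasticities.
Buyer share = εs/(εs + |εd|) = 1.2/(1.2 + 0.9) = 4/7; seller share = |εd|/(εs + |εd|) = 3/7.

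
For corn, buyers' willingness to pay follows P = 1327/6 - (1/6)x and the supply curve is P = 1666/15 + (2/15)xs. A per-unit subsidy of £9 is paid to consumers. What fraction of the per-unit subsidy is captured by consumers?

Pre-subsidy: 1327/6 - (1/6)x = 1666/15 + (2/15)x gives x* = 367 and P* = 160.
With the rebate, buyers effectively pay Pb = Ps − 9, where Ps is the price sellers receive.
On the curves, Pb = 1327/6 - (1/6)x and Ps = 1666/15 + (2/15)x; the wedge Ps − Pb = 9 gives 1666/15 + (2/15)x − (1327/6 - (1/6)x) = 9, so x' = 397.
Then Pb = 1327/6 − (1/6)·397 = 155 and Ps = 1666/15 + (2/15)·397 = 164.
Buyers' price falls by P* − Pb = 160 − 155 = 5; sellers' price rises by Ps − P* = 164 − 160 = 4.
So consumers capture 5/9 = 5/9 of each unit of subsidy.

Consumer share = 5/9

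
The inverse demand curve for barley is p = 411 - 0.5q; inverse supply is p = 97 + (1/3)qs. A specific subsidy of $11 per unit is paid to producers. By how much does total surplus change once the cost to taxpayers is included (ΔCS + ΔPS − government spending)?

Pre-subsidy: 411 - 0.5q = 97 + (1/3)q gives q* = 376.8 and p* = 222.6.
With the subsidy, sellers receive ps = pb + 11 for each unit, where pb is the price buyers pay.
On the curves, pb = 411 - 0.5q and ps = 97 + (1/3)q; the wedge ps − pb = 11 gives 97 + (1/3)q − (411 - 0.5q) = 11, so q' = 390.
Then pb = 411 − 0.5·390 = 216 and ps = 97 + (1/3)·390 = 227.
ΔCS = ½(376.8 + 390)(222.6 − 216) = 2530.44; ΔPS = ½(376.8 + 390)(227 − 222.6) = 1686.96.
Government spending = 11 × 390 = 4290.
Net change = 2530.44 + 1686.96 − 4290 = -72.6. The loss equals the DWL triangle ½·11·13.2.

Net change in total surplus = -$72.6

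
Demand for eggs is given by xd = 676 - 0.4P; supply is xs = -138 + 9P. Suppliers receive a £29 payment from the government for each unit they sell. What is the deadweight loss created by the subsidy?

Pre-subsidy: 676 - 0.4P = -138 + 9P gives P* = 4070/47, x* = 30144/47.
With the subsidy, sellers receive Ps = Pb + 29 for each unit, where Pb is the price buyers pay.
Supply in terms of Pb becomes xs = -138 + 9(Pb + 29) = 123 + 9Pb. Setting this equal to demand: 676 - 0.4Pb = 123 + 9Pb, so Pb = 2765/47.
Sellers receive Ps = 2765/47 + 29 = 4128/47; x' = 676 − 0.4·(2765/47) = 30666/47.
The subsidy expands output by 30666/47 − 30144/47 = 522/47 past the efficient level; on those units the gap between marginal cost and willingness to pay runs from 0 up to 29.
DWL = ½ × 29 × 522/47 = 7569/47.

Deadweight loss = 7569/47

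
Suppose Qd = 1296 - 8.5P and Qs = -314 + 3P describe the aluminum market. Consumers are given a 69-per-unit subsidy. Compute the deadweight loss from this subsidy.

Deadweight loss = 5278.5

Pre-subsidy: 1296 - 8.5P = -314 + 3P gives P* = 140, Q* = 106.
With the rebate, buyers effectively pay Pb = Ps − 69, where Ps is the price sellers receive.
Demand in terms of Ps becomes Qd = 1296 − 8.5(Ps − 69) = 1882.5 - 8.5Ps. Setting this equal to supply: 1882.5 - 8.5Ps = -314 + 3Ps, so Ps = 191.
Buyers pay Pb = 191 − 69 = 122; Q' = -314 + 3·191 = 259.
The subsidy expands output by 259 − 106 = 153 past the efficient level; on those units the gap between marginal cost and willingness to pay runs from 0 up to 69.
DWL = ½ × 69 × 153 = 5278.5.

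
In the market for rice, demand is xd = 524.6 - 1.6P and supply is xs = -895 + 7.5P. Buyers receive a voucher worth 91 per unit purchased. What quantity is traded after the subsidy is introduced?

Pre-subsidy: 524.6 - 1.6P = -895 + 7.5P gives P* = 156, x* = 275.
With the rebate, buyers effectively pay Pb = Ps − 91, where Ps is the price sellers receive.
Demand in terms of Ps becomes xd = 524.6 − 1.6(Ps − 91) = 670.2 - 1.6Ps. Setting this equal to supply: 670.2 - 1.6Ps = -895 + 7.5Ps, so Ps = 172.
Buyers pay Pb = 172 − 91 = 81; x' = -895 + 7.5·172 = 395.

x' = 395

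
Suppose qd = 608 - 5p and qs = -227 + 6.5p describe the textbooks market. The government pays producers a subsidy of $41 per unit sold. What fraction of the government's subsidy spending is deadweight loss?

Pre-subsidy: 608 - 5p = -227 + 6.5p gives p* = 1670/23, q* = 5634/23.
With the subsidy, sellers receive ps = pb + 41 for each unit, where pb is the price buyers pay.
Supply in terms of pb becomes qs = -227 + 6.5(pb + 41) = 39.5 + 6.5pb. Setting this equal to demand: 608 - 5pb = 39.5 + 6.5pb, so pb = 1137/23.
Sellers receive ps = 1137/23 + 41 = 2080/23; q' = 608 − 5·(1137/23) = 8299/23.
ΔCS = ½(5634/23 + 8299/23)(1670/23 − 1137/23) = 7426289/1058; ΔPS = ½(5634/23 + 8299/23)(2080/23 − 1670/23) = 2856265/529.
Government spending = 41 × 8299/23 = 340259/23.
DWL = ½ × 41 × (8299/23 − 5634/23) = 109265/46; fraction = (109265/46) / (340259/23) = 2665/16598.

DWL / government spending = 2665/16598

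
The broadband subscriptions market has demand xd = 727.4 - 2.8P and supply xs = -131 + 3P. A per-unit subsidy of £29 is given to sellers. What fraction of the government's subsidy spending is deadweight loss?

Pre-subsidy: 727.4 - 2.8P = -131 + 3P gives P* = 148, x* = 313.
With the subsidy, sellers receive Ps = Pb + 29 for each unit, where Pb is the price buyers pay.
Supply in terms of Pb becomes xs = -131 + 3(Pb + 29) = -44 + 3Pb. Setting this equal to demand: 727.4 - 2.8Pb = -44 + 3Pb, so Pb = 133.
Sellers receive Ps = 133 + 29 = 162; x' = 727.4 − 2.8·133 = 355.
ΔCS = ½(313 + 355)(148 − 133) = 5010; ΔPS = ½(313 + 355)(162 − 148) = 4676.
Government spending = 29 × 355 = 10295.
DWL = ½ × 29 × (355 − 313) = 609; fraction = 609 / 10295 = 21/355.

DWL / government spending = 21/355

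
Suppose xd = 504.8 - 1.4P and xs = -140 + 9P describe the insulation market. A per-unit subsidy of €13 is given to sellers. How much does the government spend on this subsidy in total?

Pre-subsidy: 504.8 - 1.4P = -140 + 9P gives P* = 62, x* = 418.
With the subsidy, sellers receive Ps = Pb + 13 for each unit, where Pb is the price buyers pay.
Supply in terms of Pb becomes xs = -140 + 9(Pb + 13) = -23 + 9Pb. Setting this equal to demand: 504.8 - 1.4Pb = -23 + 9Pb, so Pb = 50.75.
Sellers receive Ps = 50.75 + 13 = 63.75; x' = 504.8 − 1.4·50.75 = 433.75.
Government outlay = subsidy × quantity = 13 × 433.75 = 5638.75.

Government cost = €5638.75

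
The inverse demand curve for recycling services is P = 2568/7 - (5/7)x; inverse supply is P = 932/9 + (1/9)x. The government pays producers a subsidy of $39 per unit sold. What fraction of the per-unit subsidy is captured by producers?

Producer share = 7/52

Pre-subsidy: 2568/7 - (5/7)x = 932/9 + (1/9)x gives x* = 319 and P* = 139.
With the subsidy, sellers receive Ps = Pb + 39 for each unit, where Pb is the price buyers pay.
On the curves, Pb = 2568/7 - (5/7)x and Ps = 932/9 + (1/9)x; the wedge Ps − Pb = 39 gives 932/9 + (1/9)x − (2568/7 - (5/7)x) = 39, so x' = 366.25.
Then Pb = 2568/7 − (5/7)·366.25 = 105.25 and Ps = 932/9 + (1/9)·366.25 = 144.25.
Buyers' price falls by P* − Pb = 139 − 105.25 = 33.75; sellers' price rises by Ps − P* = 144.25 − 139 = 5.25.
So producers capture 5.25/39 = 7/52 of each unit of subsidy.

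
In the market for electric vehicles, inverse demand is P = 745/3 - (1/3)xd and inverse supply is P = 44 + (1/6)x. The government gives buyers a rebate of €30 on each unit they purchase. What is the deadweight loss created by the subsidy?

Pre-subsidy: 745/3 - (1/3)x = 44 + (1/6)x gives x* = 1226/3 and P* = 1009/9.
With the rebate, buyers effectively pay Pb = Ps − 30, where Ps is the price sellers receive.
On the curves, Pb = 745/3 - (1/3)x and Ps = 44 + (1/6)x; the wedge Ps − Pb = 30 gives 44 + (1/6)x − (745/3 - (1/3)x) = 30, so x' = 1406/3.
Then Pb = 745/3 − (1/3)·(1406/3) = 829/9 and Ps = 44 + (1/6)·(1406/3) = 1099/9.
The subsidy expands output by 1406/3 − 1226/3 = 60 past the efficient level; on those units the gap between marginal cost and willingness to pay runs from 0 up to 30.
DWL = ½ × 30 × 60 = 900.

Deadweight loss = €900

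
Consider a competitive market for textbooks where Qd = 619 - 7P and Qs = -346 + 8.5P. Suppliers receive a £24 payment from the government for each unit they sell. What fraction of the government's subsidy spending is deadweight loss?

Pre-subsidy: 619 - 7P = -346 + 8.5P gives P* = 1930/31, Q* = 5679/31.
With the subsidy, sellers receive Ps = Pb + 24 for each unit, where Pb is the price buyers pay.
Supply in terms of Pb becomes Qs = -346 + 8.5(Pb + 24) = -142 + 8.5Pb. Setting this equal to demand: 619 - 7Pb = -142 + 8.5Pb, so Pb = 1522/31.
Sellers receive Ps = 1522/31 + 24 = 2266/31; Q' = 619 − 7·(1522/31) = 8535/31.
ΔCS = ½(5679/31 + 8535/31)(1930/31 − 1522/31) = 2899656/961; ΔPS = ½(5679/31 + 8535/31)(2266/31 − 1930/31) = 2387952/961.
Government spending = 24 × 8535/31 = 204840/31.
DWL = ½ × 24 × (8535/31 − 5679/31) = 34272/31; fraction = (34272/31) / (204840/31) = 476/2845.

DWL / government spending = 476/2845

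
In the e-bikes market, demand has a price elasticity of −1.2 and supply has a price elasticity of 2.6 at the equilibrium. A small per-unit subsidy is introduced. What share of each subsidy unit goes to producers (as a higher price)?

Producer share = 6/19

For a small subsidy around the equilibrium, the benefit split depends on the relative slopes, which at a point are proportional to the elasticities.
Buyer share = εs/(εs + |εd|) = 2.6/(2.6 + 1.2) = 13/19; seller share = |εd|/(εs + |εd|) = 6/19.
So producers capture 6/19 of the subsidy.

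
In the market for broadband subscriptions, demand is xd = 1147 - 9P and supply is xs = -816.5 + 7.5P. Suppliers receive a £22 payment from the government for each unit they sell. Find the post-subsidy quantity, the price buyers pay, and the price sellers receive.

Pre-subsidy: 1147 - 9P = -816.5 + 7.5P gives P* = 119, x* = 76.
With the subsidy, sellers receive Ps = Pb + 22 for each unit, where Pb is the price buyers pay.
Supply in terms of Pb becomes xs = -816.5 + 7.5(Pb + 22) = -651.5 + 7.5Pb. Setting this equal to demand: 1147 - 9Pb = -651.5 + 7.5Pb, so Pb = 109.
Sellers receive Ps = 109 + 22 = 131; x' = 1147 − 9·109 = 166.

x' = 166; buyers pay £109; sellers receive £131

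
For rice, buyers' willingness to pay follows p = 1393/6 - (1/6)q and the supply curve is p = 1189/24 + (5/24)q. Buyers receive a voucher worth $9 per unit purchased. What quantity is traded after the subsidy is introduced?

Pre-subsidy: 1393/6 - (1/6)q = 1189/24 + (5/24)q gives q* = 487 and p* = 151.
With the rebate, buyers effectively pay pb = ps − 9, where ps is the price sellers receive.
On the curves, pb = 1393/6 - (1/6)q and ps = 1189/24 + (5/24)q; the wedge ps − pb = 9 gives 1189/24 + (5/24)q − (1393/6 - (1/6)q) = 9, so q' = 511.
Then pb = 1393/6 − (1/6)·511 = 147 and ps = 1189/24 + (5/24)·511 = 156.

q' = 511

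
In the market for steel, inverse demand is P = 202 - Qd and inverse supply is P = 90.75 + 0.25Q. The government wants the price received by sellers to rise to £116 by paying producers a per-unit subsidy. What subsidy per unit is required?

Required subsidy s = £15 per unit

At a seller price of 116, quantity supplied is -363 + 4·116 = 101.
Buyers absorb 101 only when they pay Pb = 202 − 1·101 = 101.
s = Ps − Pb = 116 − 101 = 15.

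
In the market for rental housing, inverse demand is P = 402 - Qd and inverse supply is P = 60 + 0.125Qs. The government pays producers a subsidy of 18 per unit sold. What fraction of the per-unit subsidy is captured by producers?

Pre-subsidy: 402 - Q = 60 + 0.125Q gives Q* = 304 and P* = 98.
With the subsidy, sellers receive Ps = Pb + 18 for each unit, where Pb is the price buyers pay.
On the curves, Pb = 402 - Q and Ps = 60 + 0.125Q; the wedge Ps − Pb = 18 gives 60 + 0.125Q − (402 - Q) = 18, so Q' = 320.
Then Pb = 402 − 1·320 = 82 and Ps = 60 + 0.125·320 = 100.
Buyers' price falls by P* − Pb = 98 − 82 = 16; sellers' price rises by Ps − P* = 100 − 98 = 2.
So producers capture 2/18 = 1/9 of each unit of subsidy.

Producer share = 1/9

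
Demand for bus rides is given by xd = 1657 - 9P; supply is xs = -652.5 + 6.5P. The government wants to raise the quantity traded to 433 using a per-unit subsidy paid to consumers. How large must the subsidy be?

Required subsidy s = 31 per unit

At x = 433, invert demand for the buyer price: Pb = (1657 − 433)/9 = 136; invert supply for the seller price: Ps = (433 − (-652.5))/6.5 = 167.
The subsidy must fill the gap: s = Ps − Pb = 167 − 136 = 31.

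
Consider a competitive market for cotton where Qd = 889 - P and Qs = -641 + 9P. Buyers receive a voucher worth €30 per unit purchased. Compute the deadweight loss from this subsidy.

Pre-subsidy: 889 - P = -641 + 9P gives P* = 153, Q* = 736.
With the rebate, buyers effectively pay Pb = Ps − 30, where Ps is the price sellers receive.
Demand in terms of Ps becomes Qd = 889 − 1(Ps − 30) = 919 - Ps. Setting this equal to supply: 919 - Ps = -641 + 9Ps, so Ps = 156.
Buyers pay Pb = 156 − 30 = 126; Q' = -641 + 9·156 = 763.
The subsidy expands output by 763 − 736 = 27 past the efficient level; on those units the gap between marginal cost and willingness to pay runs from 0 up to 30.
DWL = ½ × 30 × 27 = 405.

Deadweight loss = €405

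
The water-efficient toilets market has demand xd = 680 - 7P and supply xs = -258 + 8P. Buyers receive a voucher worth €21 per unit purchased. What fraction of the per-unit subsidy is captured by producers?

Pre-subsidy: 680 - 7P = -258 + 8P gives P* = 938/15, x* = 3634/15.
With the rebate, buyers effectively pay Pb = Ps − 21, where Ps is the price sellers receive.
Demand in terms of Ps becomes xd = 680 − 7(Ps − 21) = 827 - 7Ps. Setting this equal to supply: 827 - 7Ps = -258 + 8Ps, so Ps = 217/3.
Buyers pay Pb = 217/3 − 21 = 154/3; x' = -258 + 8·(217/3) = 962/3.
Buyers' price falls by P* − Pb = 938/15 − 154/3 = 11.2; sellers' price rises by Ps − P* = 217/3 − 938/15 = 9.8.
So producers capture 9.8/21 = 7/15 of each unit of subsidy.

Producer share = 7/15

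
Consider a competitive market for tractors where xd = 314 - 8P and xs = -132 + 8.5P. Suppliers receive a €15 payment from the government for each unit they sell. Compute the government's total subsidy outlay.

Government cost = 26330/11

Pre-subsidy: 314 - 8P = -132 + 8.5P gives P* = 892/33, x* = 3226/33.
With the subsidy, sellers receive Ps = Pb + 15 for each unit, where Pb is the price buyers pay.
Supply in terms of Pb becomes xs = -132 + 8.5(Pb + 15) = -4.5 + 8.5Pb. Setting this equal to demand: 314 - 8Pb = -4.5 + 8.5Pb, so Pb = 637/33.
Sellers receive Ps = 637/33 + 15 = 1132/33; x' = 314 − 8·(637/33) = 5266/33.
Government outlay = subsidy × quantity = 15 × 5266/33 = 26330/11.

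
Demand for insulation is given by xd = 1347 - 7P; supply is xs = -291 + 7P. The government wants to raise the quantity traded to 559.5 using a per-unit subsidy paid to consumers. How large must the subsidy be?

Required subsidy s = 9 per unit

At x = 559.5, invert demand for the buyer price: Pb = (1347 − 559.5)/7 = 112.5; invert supply for the seller price: Ps = (559.5 − (-291))/7 = 121.5.
The subsidy must fill the gap: s = Ps − Pb = 121.5 − 112.5 = 9.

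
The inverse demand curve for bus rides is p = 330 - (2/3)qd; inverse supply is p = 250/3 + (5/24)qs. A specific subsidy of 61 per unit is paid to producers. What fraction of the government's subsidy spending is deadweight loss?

Pre-subsidy: 330 - (2/3)q = 250/3 + (5/24)q gives q* = 5920/21 and p* = 8950/63.
With the subsidy, sellers receive ps = pb + 61 for each unit, where pb is the price buyers pay.
On the curves, pb = 330 - (2/3)q and ps = 250/3 + (5/24)q; the wedge ps − pb = 61 gives 250/3 + (5/24)q − (330 - (2/3)q) = 61, so q' = 7384/21.
Then pb = 330 − (2/3)·(7384/21) = 6022/63 and ps = 250/3 + (5/24)·(7384/21) = 9865/63.
ΔCS = ½(5920/21 + 7384/21)(8950/63 − 6022/63) = 6492352/441; ΔPS = ½(5920/21 + 7384/21)(9865/63 − 8950/63) = 2028860/441.
Government spending = 61 × 7384/21 = 450424/21.
DWL = ½ × 61 × (7384/21 − 5920/21) = 14884/7; fraction = (14884/7) / (450424/21) = 183/1846.

DWL / government spending = 183/1846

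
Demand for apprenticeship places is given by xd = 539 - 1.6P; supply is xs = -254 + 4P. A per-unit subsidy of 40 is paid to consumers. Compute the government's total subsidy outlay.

Government cost = 100280/7

Pre-subsidy: 539 - 1.6P = -254 + 4P gives P* = 3965/28, x* = 2187/7.
With the rebate, buyers effectively pay Pb = Ps − 40, where Ps is the price sellers receive.
Demand in terms of Ps becomes xd = 539 − 1.6(Ps − 40) = 603 - 1.6Ps. Setting this equal to supply: 603 - 1.6Ps = -254 + 4Ps, so Ps = 4285/28.
Buyers pay Pb = 4285/28 − 40 = 3165/28; x' = -254 + 4·(4285/28) = 2507/7.
Government outlay = subsidy × quantity = 40 × 2507/7 = 100280/7.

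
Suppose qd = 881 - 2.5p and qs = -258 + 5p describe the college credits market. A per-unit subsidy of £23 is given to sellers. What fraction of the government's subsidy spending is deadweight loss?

DWL / government spending = 115/3238

Pre-subsidy: 881 - 2.5p = -258 + 5p gives p* = 2278/15, q* = 1504/3.
With the subsidy, sellers receive ps = pb + 23 for each unit, where pb is the price buyers pay.
Supply in terms of pb becomes qs = -258 + 5(pb + 23) = -143 + 5pb. Setting this equal to demand: 881 - 2.5pb = -143 + 5pb, so pb = 2048/15.
Sellers receive ps = 2048/15 + 23 = 2393/15; q' = 881 − 2.5·(2048/15) = 1619/3.
ΔCS = ½(1504/3 + 1619/3)(2278/15 − 2048/15) = 7981; ΔPS = ½(1504/3 + 1619/3)(2393/15 − 2278/15) = 3990.5.
Government spending = 23 × 1619/3 = 37237/3.
DWL = ½ × 23 × (1619/3 − 1504/3) = 2645/6; fraction = (2645/6) / (37237/3) = 115/3238.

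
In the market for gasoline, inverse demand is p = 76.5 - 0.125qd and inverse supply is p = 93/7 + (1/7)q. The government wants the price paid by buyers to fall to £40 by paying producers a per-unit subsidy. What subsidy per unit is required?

At a buyer price of 40, quantity demanded is 612 − 8·40 = 292.
Sellers supply 292 only when they receive ps = 93/7 + (1/7)·292 = 55.
s = ps − pb = 55 − 40 = 15.

Required subsidy s = £15 per unit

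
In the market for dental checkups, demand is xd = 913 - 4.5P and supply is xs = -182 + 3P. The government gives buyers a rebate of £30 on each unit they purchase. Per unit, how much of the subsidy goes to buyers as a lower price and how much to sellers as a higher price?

Buyers gain £12 per unit; sellers gain £18 per unit

Pre-subsidy: 913 - 4.5P = -182 + 3P gives P* = 146, x* = 256.
With the rebate, buyers effectively pay Pb = Ps − 30, where Ps is the price sellers receive.
Demand in terms of Ps becomes xd = 913 − 4.5(Ps − 30) = 1048 - 4.5Ps. Setting this equal to supply: 1048 - 4.5Ps = -182 + 3Ps, so Ps = 164.
Buyers pay Pb = 164 − 30 = 134; x' = -182 + 3·164 = 310.
Buyers' price falls by P* − Pb = 146 − 134 = 12; sellers' price rises by Ps − P* = 164 − 146 = 18.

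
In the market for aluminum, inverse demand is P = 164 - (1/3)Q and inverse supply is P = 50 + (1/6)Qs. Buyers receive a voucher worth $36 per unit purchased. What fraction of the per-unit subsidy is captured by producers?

Producer share = 1/3

Pre-subsidy: 164 - (1/3)Q = 50 + (1/6)Q gives Q* = 228 and P* = 88.
With the rebate, buyers effectively pay Pb = Ps − 36, where Ps is the price sellers receive.
On the curves, Pb = 164 - (1/3)Q and Ps = 50 + (1/6)Q; the wedge Ps − Pb = 36 gives 50 + (1/6)Q − (164 - (1/3)Q) = 36, so Q' = 300.
Then Pb = 164 − (1/3)·300 = 64 and Ps = 50 + (1/6)·300 = 100.
Buyers' price falls by P* − Pb = 88 − 64 = 24; sellers' price rises by Ps − P* = 100 − 88 = 12.
So producers capture 12/36 = 1/3 of each unit of subsidy.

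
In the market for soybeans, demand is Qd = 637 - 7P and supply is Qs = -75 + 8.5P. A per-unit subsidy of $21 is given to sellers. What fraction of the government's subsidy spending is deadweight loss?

Pre-subsidy: 637 - 7P = -75 + 8.5P gives P* = 1424/31, Q* = 9779/31.
With the subsidy, sellers receive Ps = Pb + 21 for each unit, where Pb is the price buyers pay.
Supply in terms of Pb becomes Qs = -75 + 8.5(Pb + 21) = 103.5 + 8.5Pb. Setting this equal to demand: 637 - 7Pb = 103.5 + 8.5Pb, so Pb = 1067/31.
Sellers receive Ps = 1067/31 + 21 = 1718/31; Q' = 637 − 7·(1067/31) = 12278/31.
ΔCS = ½(9779/31 + 12278/31)(1424/31 − 1067/31) = 7874349/1922; ΔPS = ½(9779/31 + 12278/31)(1718/31 − 1424/31) = 3242379/961.
Government spending = 21 × 12278/31 = 257838/31.
DWL = ½ × 21 × (12278/31 − 9779/31) = 52479/62; fraction = (52479/62) / (257838/31) = 357/3508.

DWL / government spending = 357/3508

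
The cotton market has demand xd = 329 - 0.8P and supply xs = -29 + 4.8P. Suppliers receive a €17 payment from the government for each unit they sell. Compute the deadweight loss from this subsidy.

Pre-subsidy: 329 - 0.8P = -29 + 4.8P gives P* = 895/14, x* = 1945/7.
With the subsidy, sellers receive Ps = Pb + 17 for each unit, where Pb is the price buyers pay.
Supply in terms of Pb becomes xs = -29 + 4.8(Pb + 17) = 52.6 + 4.8Pb. Setting this equal to demand: 329 - 0.8Pb = 52.6 + 4.8Pb, so Pb = 691/14.
Sellers receive Ps = 691/14 + 17 = 929/14; x' = 329 − 0.8·(691/14) = 10133/35.
The subsidy expands output by 10133/35 − 1945/7 = 408/35 past the efficient level; on those units the gap between marginal cost and willingness to pay runs from 0 up to 17.
DWL = ½ × 17 × 408/35 = 3468/35.

Deadweight loss = 3468/35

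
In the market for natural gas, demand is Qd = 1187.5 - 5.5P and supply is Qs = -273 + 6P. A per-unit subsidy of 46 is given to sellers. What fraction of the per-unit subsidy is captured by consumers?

Consumer share = 12/23

Pre-subsidy: 1187.5 - 5.5P = -273 + 6P gives P* = 127, Q* = 489.
With the subsidy, sellers receive Ps = Pb + 46 for each unit, where Pb is the price buyers pay.
Supply in terms of Pb becomes Qs = -273 + 6(Pb + 46) = 3 + 6Pb. Setting this equal to demand: 1187.5 - 5.5Pb = 3 + 6Pb, so Pb = 103.
Sellers receive Ps = 103 + 46 = 149; Q' = 1187.5 − 5.5·103 = 621.
Buyers' price falls by P* − Pb = 127 − 103 = 24; sellers' price rises by Ps − P* = 149 − 127 = 22.
So consumers capture 24/46 = 12/23 of each unit of subsidy.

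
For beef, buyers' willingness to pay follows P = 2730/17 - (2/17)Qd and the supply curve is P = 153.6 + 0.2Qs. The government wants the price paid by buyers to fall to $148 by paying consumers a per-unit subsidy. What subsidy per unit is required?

Required subsidy s = $27 per unit

At a buyer price of 148, quantity demanded is 1365 − 8.5·148 = 107.
Sellers supply 107 only when they receive Ps = 153.6 + 0.2·107 = 175.
s = Ps − Pb = 175 − 148 = 27.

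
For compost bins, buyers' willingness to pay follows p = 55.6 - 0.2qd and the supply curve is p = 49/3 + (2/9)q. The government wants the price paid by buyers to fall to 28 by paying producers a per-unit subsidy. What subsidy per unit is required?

At a buyer price of 28, quantity demanded is 278 − 5·28 = 138.
Sellers supply 138 only when they receive ps = 49/3 + (2/9)·138 = 47.
s = ps − pb = 47 − 28 = 19.

Required subsidy s = 19 per unit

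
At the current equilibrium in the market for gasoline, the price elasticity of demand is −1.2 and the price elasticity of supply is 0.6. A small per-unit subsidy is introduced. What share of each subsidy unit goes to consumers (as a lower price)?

For a small subsidy around the equilibrium, the benefit split depends on the relative slopes, which at a point are proportional to the elasticities.
Buyer share = εs/(εs + |εd|) = 0.6/(0.6 + 1.2) = 1/3; seller share = |εd|/(εs + |εd|) = 2/3.

Consumer share = 1/3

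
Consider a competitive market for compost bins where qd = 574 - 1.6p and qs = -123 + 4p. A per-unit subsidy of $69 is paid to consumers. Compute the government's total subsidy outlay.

Government cost = 219144/7

Pre-subsidy: 574 - 1.6p = -123 + 4p gives p* = 3485/28, q* = 2624/7.
With the rebate, buyers effectively pay pb = ps − 69, where ps is the price sellers receive.
Demand in terms of ps becomes qd = 574 − 1.6(ps − 69) = 684.4 - 1.6ps. Setting this equal to supply: 684.4 - 1.6ps = -123 + 4ps, so ps = 4037/28.
Buyers pay pb = 4037/28 − 69 = 2105/28; q' = -123 + 4·(4037/28) = 3176/7.
Government outlay = subsidy × quantity = 69 × 3176/7 = 219144/7.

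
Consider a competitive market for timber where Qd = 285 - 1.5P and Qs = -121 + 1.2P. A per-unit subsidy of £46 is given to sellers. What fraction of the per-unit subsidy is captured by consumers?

Consumer share = 4/9

Pre-subsidy: 285 - 1.5P = -121 + 1.2P gives P* = 4060/27, Q* = 535/9.
With the subsidy, sellers receive Ps = Pb + 46 for each unit, where Pb is the price buyers pay.
Supply in terms of Pb becomes Qs = -121 + 1.2(Pb + 46) = -65.8 + 1.2Pb. Setting this equal to demand: 285 - 1.5Pb = -65.8 + 1.2Pb, so Pb = 3508/27.
Sellers receive Ps = 3508/27 + 46 = 4750/27; Q' = 285 − 1.5·(3508/27) = 811/9.
Buyers' price falls by P* − Pb = 4060/27 − 3508/27 = 184/9; sellers' price rises by Ps − P* = 4750/27 − 4060/27 = 230/9.
So consumers capture (184/9)/46 = 4/9 of each unit of subsidy.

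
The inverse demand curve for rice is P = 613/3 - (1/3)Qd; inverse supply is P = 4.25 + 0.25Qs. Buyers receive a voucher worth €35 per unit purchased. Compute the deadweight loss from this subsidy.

Pre-subsidy: 613/3 - (1/3)Q = 4.25 + 0.25Q gives Q* = 343 and P* = 90.
With the rebate, buyers effectively pay Pb = Ps − 35, where Ps is the price sellers receive.
On the curves, Pb = 613/3 - (1/3)Q and Ps = 4.25 + 0.25Q; the wedge Ps − Pb = 35 gives 4.25 + 0.25Q − (613/3 - (1/3)Q) = 35, so Q' = 403.
Then Pb = 613/3 − (1/3)·403 = 70 and Ps = 4.25 + 0.25·403 = 105.
The subsidy expands output by 403 − 343 = 60 past the efficient level; on those units the gap between marginal cost and willingness to pay runs from 0 up to 35.
DWL = ½ × 35 × 60 = 1050.

Deadweight loss = €1050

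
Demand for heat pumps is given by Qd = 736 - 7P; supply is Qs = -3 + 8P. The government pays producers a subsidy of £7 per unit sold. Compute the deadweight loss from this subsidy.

Pre-subsidy: 736 - 7P = -3 + 8P gives P* = 739/15, Q* = 5867/15.
With the subsidy, sellers receive Ps = Pb + 7 for each unit, where Pb is the price buyers pay.
Supply in terms of Pb becomes Qs = -3 + 8(Pb + 7) = 53 + 8Pb. Setting this equal to demand: 736 - 7Pb = 53 + 8Pb, so Pb = 683/15.
Sellers receive Ps = 683/15 + 7 = 788/15; Q' = 736 − 7·(683/15) = 6259/15.
The subsidy expands output by 6259/15 − 5867/15 = 392/15 past the efficient level; on those units the gap between marginal cost and willingness to pay runs from 0 up to 7.
DWL = ½ × 7 × 392/15 = 1372/15.

Deadweight loss = 1372/15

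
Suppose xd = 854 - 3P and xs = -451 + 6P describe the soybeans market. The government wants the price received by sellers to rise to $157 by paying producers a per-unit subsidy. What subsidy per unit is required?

At a seller price of 157, quantity supplied is -451 + 6·157 = 491.
Buyers absorb 491 only when they pay Pb with 854 − 3·Pb = 491, i.e. Pb = 121.
s = Ps − Pb = 157 − 121 = 36.

Required subsidy s = $36 per unit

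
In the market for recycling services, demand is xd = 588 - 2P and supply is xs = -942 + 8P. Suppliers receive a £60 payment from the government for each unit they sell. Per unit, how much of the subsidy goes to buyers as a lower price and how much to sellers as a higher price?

Pre-subsidy: 588 - 2P = -942 + 8P gives P* = 153, x* = 282.
With the subsidy, sellers receive Ps = Pb + 60 for each unit, where Pb is the price buyers pay.
Supply in terms of Pb becomes xs = -942 + 8(Pb + 60) = -462 + 8Pb. Setting this equal to demand: 588 - 2Pb = -462 + 8Pb, so Pb = 105.
Sellers receive Ps = 105 + 60 = 165; x' = 588 − 2·105 = 378.
Buyers' price falls by P* − Pb = 153 − 105 = 48; sellers' price rises by Ps − P* = 165 − 153 = 12.

Buyers gain £48 per unit; sellers gain £12 per unit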